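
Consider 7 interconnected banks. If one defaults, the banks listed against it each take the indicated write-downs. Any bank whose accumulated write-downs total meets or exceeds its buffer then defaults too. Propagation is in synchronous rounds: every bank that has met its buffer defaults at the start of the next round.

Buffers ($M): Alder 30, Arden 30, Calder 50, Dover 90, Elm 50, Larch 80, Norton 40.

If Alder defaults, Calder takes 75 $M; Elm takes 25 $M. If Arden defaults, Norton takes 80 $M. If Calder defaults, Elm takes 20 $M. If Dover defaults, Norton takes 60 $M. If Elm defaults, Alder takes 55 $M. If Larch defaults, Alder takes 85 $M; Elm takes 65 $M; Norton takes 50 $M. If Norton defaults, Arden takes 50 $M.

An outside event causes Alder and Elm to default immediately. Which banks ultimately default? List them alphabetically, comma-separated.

Round 1 — Alder, Elm default (initial).
  Calder: +75 → 75 ≥ 50
Round 2 — Calder defaults.
No further defaults.

Alder, Calder, Elm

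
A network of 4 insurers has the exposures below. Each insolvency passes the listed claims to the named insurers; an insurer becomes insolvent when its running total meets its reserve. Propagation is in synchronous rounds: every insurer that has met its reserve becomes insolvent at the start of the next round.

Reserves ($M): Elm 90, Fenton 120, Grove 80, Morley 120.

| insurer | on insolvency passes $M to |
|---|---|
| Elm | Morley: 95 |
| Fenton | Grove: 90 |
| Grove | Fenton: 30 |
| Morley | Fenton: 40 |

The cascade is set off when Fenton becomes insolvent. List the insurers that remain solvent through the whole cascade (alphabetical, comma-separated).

Round 1 — Fenton becomes insolvent (initial).
  Grove: +90 → 90 ≥ 80
Round 2 — Grove becomes insolvent.
No further insolvencies.

Elm, Morley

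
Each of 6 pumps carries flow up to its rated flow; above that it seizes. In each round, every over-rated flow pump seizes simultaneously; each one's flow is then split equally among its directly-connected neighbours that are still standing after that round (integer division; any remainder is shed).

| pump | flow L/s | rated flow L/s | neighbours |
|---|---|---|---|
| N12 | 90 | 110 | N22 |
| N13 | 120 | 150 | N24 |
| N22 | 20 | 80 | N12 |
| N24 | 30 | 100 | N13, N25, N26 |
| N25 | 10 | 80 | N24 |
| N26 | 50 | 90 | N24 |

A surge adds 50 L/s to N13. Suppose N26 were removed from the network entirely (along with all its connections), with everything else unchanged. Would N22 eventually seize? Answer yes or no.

With N26 removed:
Round 1 — N13 at 170 > 150. N13 seizes.
  N13 sheds 170 L/s to N24: 170 each.
    N24: 30+170 = 200 > 100
Round 2 — N24 seizes.
  N24 sheds 200 L/s to N25: 200 each.
    N25: 10+200 = 210 > 80
Round 3 — N25 seizes.
  N25 sheds 210 L/s: no online neighbours, lost.
No further seizures.

no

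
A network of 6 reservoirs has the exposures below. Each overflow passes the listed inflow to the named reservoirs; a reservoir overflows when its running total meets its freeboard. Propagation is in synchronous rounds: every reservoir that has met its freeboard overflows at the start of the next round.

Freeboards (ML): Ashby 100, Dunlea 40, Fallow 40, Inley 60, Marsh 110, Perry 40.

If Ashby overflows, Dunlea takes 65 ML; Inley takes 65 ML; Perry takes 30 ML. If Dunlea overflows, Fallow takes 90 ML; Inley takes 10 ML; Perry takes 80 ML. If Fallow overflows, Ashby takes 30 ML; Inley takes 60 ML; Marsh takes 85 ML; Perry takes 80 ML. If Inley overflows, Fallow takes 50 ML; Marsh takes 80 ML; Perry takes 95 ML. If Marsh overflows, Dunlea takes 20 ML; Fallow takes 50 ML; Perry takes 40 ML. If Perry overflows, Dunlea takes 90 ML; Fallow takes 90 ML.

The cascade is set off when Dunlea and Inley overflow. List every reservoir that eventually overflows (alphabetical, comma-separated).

Round 1 — Dunlea, Inley overflow (initial).
  Fallow: +90+50 → 140 ≥ 40
  Marsh: +80 → 80 < 110
  Perry: +80+95 → 175 ≥ 40
Round 2 — Fallow, Perry overflow.
  Ashby: +30 → 30 < 100
  Marsh: +85 → 165 ≥ 110
Round 3 — Marsh overflows.
No further overflows.

Dunlea, Fallow, Inley, Marsh, Perry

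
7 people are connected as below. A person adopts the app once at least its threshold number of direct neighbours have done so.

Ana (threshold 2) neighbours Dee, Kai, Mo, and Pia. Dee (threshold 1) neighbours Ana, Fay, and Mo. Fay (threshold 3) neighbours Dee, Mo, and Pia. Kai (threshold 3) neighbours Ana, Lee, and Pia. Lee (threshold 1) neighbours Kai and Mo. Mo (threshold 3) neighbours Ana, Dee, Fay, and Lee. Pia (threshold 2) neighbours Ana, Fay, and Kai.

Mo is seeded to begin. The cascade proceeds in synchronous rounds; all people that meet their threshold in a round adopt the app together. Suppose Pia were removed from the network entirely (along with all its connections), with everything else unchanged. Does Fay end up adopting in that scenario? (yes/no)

With Pia removed:
Round 1 — Mo adopts the app (initial).
Round 2 — checking thresholds:
  Ana: 1 of 3 neighbours < 2, below threshold.
  Dee: 1 of 3 neighbours ≥ 1, adopts the app.
  Fay: 1 of 2 neighbours < 3, below threshold.
  Lee: 1 of 2 neighbours ≥ 1, adopts the app.
Round 3 — checking thresholds:
  Ana: 2 of 3 neighbours ≥ 2, adopts the app.
  Fay: 2 of 2 neighbours < 3, below threshold.
  Kai: 1 of 2 neighbours < 3, below threshold.
Round 4 — no new adoptions; cascade stops.

no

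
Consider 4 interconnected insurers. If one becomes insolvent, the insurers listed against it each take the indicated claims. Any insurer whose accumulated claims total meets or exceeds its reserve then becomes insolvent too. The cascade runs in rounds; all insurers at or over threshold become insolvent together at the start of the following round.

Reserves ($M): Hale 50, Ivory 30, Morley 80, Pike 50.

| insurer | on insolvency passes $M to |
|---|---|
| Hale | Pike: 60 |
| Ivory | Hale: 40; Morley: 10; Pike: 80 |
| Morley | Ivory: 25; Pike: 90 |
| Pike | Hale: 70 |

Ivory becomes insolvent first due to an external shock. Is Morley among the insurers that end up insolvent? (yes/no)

Round 1 — Ivory becomes insolvent (initial).
  Hale: +40 → 40 < 50
  Morley: +10 → 10 < 80
  Pike: +80 → 80 ≥ 50
Round 2 — Pike becomes insolvent.
  Hale: +70 → 110 ≥ 50
Round 3 — Hale becomes insolvent.
No further insolvencies.

no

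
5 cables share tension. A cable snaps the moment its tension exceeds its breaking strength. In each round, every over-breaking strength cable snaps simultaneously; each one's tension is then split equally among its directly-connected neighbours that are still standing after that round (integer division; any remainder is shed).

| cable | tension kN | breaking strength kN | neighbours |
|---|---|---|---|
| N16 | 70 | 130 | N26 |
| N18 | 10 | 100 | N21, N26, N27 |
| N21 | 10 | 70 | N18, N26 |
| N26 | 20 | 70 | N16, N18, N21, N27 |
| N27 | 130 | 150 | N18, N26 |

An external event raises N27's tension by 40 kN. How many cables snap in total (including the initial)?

4

Round 1 — N27 at 170 > 150. N27 snaps.
  N27 sheds 170 kN to N18, N26: 85 each.
    N18: 10+85 = 95 ≤ 100
    N26: 20+85 = 105 > 70
Round 2 — N26 snaps.
  N26 sheds 105 kN to N16, N18, N21: 35 each.
    N16: 70+35 = 105 ≤ 130
    N18: 95+35 = 130 > 100
    N21: 10+35 = 45 ≤ 70
Round 3 — N18 snaps.
  N18 sheds 130 kN to N21: 130 each.
    N21: 45+130 = 175 > 70
Round 4 — N21 snaps.
  N21 sheds 175 kN: no online neighbours, lost.
No further breaks.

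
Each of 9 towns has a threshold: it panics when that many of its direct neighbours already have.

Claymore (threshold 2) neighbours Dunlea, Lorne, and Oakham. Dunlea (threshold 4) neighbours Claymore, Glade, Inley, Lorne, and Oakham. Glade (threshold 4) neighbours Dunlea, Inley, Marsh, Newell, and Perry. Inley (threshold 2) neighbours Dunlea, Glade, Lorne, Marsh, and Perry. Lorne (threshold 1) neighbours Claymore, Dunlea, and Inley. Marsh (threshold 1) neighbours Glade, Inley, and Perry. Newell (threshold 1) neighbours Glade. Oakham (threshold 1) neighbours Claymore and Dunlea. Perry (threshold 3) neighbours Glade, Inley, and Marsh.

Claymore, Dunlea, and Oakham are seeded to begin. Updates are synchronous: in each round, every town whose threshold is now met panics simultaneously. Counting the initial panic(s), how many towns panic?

Round 1 — Claymore, Dunlea, Oakham panic (initial).
Round 2 — checking thresholds:
  Glade: 1 of 5 neighbours < 4, holds.
  Inley: 1 of 5 neighbours < 2, holds.
  Lorne: 2 of 3 neighbours ≥ 1, panics.
Round 3 — checking thresholds:
  Glade: 1 of 5 neighbours < 4, holds.
  Inley: 2 of 5 neighbours ≥ 2, panics.
Round 4 — checking thresholds:
  Glade: 2 of 5 neighbours < 4, holds.
  Marsh: 1 of 3 neighbours ≥ 1, panics.
  Perry: 1 of 3 neighbours < 3, holds.
Round 5 — no new panics; cascade stops.

6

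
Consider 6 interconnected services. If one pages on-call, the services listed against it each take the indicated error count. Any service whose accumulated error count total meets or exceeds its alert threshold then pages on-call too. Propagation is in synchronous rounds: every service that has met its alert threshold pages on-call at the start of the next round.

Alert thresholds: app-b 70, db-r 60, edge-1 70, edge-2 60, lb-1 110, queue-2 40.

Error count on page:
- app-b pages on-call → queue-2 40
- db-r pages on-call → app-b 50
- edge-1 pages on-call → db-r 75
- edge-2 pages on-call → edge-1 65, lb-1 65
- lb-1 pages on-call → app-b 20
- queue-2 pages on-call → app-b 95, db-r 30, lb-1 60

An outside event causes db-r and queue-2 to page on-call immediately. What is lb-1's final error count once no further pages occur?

Round 1 — db-r, queue-2 page on-call (initial).
  app-b: +50+95 → 145 ≥ 70
  lb-1: +60 → 60 < 110
Round 2 — app-b pages on-call.
No further pages.

60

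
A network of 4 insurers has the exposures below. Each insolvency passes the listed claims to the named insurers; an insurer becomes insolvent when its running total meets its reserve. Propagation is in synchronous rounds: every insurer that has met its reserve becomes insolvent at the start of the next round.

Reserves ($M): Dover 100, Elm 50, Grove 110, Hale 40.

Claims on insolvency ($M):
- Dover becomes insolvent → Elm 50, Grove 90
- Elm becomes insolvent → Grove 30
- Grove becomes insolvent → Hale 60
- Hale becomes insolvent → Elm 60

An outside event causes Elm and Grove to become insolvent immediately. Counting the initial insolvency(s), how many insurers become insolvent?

3

Round 1 — Elm, Grove become insolvent (initial).
  Hale: +60 → 60 ≥ 40
Round 2 — Hale becomes insolvent.
No further insolvencies.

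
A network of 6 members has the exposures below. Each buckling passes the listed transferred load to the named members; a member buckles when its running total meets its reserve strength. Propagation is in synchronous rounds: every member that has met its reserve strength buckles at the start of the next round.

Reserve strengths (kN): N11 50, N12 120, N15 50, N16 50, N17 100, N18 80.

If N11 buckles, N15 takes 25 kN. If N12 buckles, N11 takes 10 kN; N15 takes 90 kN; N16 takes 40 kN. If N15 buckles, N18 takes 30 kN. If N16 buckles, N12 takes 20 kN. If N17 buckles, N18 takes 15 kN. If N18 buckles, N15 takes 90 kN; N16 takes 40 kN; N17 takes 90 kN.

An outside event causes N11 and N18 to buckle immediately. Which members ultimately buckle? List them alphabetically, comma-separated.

N11, N15, N18

Round 1 — N11, N18 buckle (initial).
  N15: +25+90 → 115 ≥ 50
  N16: +40 → 40 < 50
  N17: +90 → 90 < 100
Round 2 — N15 buckles.
No further bucklings.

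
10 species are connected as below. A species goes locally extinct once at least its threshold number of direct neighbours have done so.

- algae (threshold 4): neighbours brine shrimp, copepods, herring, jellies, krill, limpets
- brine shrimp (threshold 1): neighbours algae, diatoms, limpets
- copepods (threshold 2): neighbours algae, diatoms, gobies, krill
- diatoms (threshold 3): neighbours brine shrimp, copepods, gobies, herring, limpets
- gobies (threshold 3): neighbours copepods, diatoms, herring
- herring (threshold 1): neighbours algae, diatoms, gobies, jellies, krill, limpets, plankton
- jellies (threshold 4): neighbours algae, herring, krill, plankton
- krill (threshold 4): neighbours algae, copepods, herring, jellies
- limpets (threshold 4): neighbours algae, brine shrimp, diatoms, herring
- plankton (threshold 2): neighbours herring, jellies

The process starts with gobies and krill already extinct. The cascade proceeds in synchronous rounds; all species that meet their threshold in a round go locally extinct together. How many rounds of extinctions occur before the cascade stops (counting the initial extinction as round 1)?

Round 1 — gobies, krill go locally extinct (initial).
Round 2 — checking thresholds:
  algae: 1 of 6 neighbours < 4, holds.
  copepods: 2 of 4 neighbours ≥ 2, goes locally extinct.
  diatoms: 1 of 5 neighbours < 3, holds.
  herring: 2 of 7 neighbours ≥ 1, goes locally extinct.
  jellies: 1 of 4 neighbours < 4, holds.
Round 3 — checking thresholds:
  algae: 3 of 6 neighbours < 4, holds.
  diatoms: 3 of 5 neighbours ≥ 3, goes locally extinct.
  jellies: 2 of 4 neighbours < 4, holds.
  limpets: 1 of 4 neighbours < 4, holds.
  plankton: 1 of 2 neighbours < 2, holds.
Round 4 — checking thresholds:
  algae: 3 of 6 neighbours < 4, holds.
  brine shrimp: 1 of 3 neighbours ≥ 1, goes locally extinct.
  jellies: 2 of 4 neighbours < 4, holds.
  limpets: 2 of 4 neighbours < 4, holds.
  plankton: 1 of 2 neighbours < 2, holds.
Round 5 — checking thresholds:
  algae: 4 of 6 neighbours ≥ 4, goes locally extinct.
  jellies: 2 of 4 neighbours < 4, holds.
  limpets: 3 of 4 neighbours < 4, holds.
  plankton: 1 of 2 neighbours < 2, holds.
Round 6 — checking thresholds:
  jellies: 3 of 4 neighbours < 4, holds.
  limpets: 4 of 4 neighbours ≥ 4, goes locally extinct.
  plankton: 1 of 2 neighbours < 2, holds.
Round 7 — no new extinctions; cascade stops.

6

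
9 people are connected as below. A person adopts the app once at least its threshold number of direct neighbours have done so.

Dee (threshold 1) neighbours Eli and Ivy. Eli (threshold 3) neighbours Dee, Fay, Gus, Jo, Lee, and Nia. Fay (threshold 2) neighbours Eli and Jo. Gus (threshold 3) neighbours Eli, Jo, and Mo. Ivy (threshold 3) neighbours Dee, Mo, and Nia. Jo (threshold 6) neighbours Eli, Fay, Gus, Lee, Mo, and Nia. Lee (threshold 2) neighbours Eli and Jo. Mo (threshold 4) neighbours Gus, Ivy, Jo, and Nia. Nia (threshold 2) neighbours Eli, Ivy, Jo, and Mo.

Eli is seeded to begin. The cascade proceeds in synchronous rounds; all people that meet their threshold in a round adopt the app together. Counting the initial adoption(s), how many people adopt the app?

2

Round 1 — Eli adopts the app (initial).
Round 2 — checking thresholds:
  Dee: 1 of 2 neighbours ≥ 1, adopts the app.
  Fay: 1 of 2 neighbours < 2, below threshold.
  Gus: 1 of 3 neighbours < 3, below threshold.
  Jo: 1 of 6 neighbours < 6, below threshold.
  Lee: 1 of 2 neighbours < 2, below threshold.
  Nia: 1 of 4 neighbours < 2, below threshold.
Round 3 — no new adoptions; cascade stops.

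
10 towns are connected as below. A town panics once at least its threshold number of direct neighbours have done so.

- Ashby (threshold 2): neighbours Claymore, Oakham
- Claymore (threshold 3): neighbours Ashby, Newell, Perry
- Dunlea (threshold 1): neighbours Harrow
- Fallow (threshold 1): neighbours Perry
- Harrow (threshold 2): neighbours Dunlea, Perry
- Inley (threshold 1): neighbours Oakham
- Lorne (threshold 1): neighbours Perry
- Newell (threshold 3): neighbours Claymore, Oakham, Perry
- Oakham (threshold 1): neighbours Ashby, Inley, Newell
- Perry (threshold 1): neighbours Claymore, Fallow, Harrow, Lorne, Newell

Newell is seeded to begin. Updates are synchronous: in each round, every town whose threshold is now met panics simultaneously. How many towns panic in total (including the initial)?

Round 1 — Newell panics (initial).
Round 2 — checking thresholds:
  Claymore: 1 of 3 neighbours < 3, below threshold.
  Oakham: 1 of 3 neighbours ≥ 1, panics.
  Perry: 1 of 5 neighbours ≥ 1, panics.
Round 3 — checking thresholds:
  Ashby: 1 of 2 neighbours < 2, below threshold.
  Claymore: 2 of 3 neighbours < 3, below threshold.
  Fallow: 1 of 1 neighbours ≥ 1, panics.
  Harrow: 1 of 2 neighbours < 2, below threshold.
  Inley: 1 of 1 neighbours ≥ 1, panics.
  Lorne: 1 of 1 neighbours ≥ 1, panics.
Round 4 — no new panics; cascade stops.

6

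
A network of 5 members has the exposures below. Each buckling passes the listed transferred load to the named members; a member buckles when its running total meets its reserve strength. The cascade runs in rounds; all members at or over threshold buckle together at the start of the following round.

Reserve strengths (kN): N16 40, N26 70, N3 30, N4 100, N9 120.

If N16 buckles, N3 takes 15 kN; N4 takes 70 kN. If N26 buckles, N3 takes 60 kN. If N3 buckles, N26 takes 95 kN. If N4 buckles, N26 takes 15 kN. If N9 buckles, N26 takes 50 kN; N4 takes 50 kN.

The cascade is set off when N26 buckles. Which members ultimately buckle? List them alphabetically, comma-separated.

N26, N3

Round 1 — N26 buckles (initial).
  N3: +60 → 60 ≥ 30
Round 2 — N3 buckles.
No further bucklings.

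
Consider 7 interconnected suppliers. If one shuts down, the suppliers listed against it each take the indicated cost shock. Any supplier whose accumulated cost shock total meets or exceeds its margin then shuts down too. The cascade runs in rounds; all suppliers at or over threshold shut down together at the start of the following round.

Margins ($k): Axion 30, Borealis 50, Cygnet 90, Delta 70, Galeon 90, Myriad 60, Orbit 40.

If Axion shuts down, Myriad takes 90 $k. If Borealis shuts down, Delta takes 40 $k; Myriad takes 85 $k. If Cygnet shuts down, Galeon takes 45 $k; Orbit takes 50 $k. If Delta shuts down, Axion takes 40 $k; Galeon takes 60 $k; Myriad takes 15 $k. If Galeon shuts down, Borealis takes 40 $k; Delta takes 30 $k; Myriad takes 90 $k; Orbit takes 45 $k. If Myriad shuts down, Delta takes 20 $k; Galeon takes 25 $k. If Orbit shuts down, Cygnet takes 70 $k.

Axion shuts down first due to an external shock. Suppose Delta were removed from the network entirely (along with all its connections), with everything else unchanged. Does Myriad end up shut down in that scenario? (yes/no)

yes

With Delta removed:
Round 1 — Axion shuts down (initial).
  Myriad: +90 → 90 ≥ 60
Round 2 — Myriad shuts down.
  Galeon: +25 → 25 < 90
No further shutdowns.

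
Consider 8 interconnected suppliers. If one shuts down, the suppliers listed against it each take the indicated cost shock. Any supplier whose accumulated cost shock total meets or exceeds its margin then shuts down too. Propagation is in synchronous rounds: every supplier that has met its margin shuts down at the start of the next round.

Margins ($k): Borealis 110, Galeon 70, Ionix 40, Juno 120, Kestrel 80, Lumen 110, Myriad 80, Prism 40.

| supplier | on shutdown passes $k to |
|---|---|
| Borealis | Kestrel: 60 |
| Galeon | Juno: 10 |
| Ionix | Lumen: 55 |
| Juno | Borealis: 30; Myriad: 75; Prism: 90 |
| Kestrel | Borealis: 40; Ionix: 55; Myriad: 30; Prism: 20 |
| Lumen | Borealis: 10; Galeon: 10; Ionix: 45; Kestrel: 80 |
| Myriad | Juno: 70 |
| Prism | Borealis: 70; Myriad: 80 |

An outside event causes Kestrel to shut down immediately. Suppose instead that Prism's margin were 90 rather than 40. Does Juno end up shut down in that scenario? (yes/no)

no

With Prism's margin at 90:
Round 1 — Kestrel shuts down (initial).
  Borealis: +40 → 40 < 110
  Ionix: +55 → 55 ≥ 40
  Myriad: +30 → 30 < 80
  Prism: +20 → 20 < 90
Round 2 — Ionix shuts down.
  Lumen: +55 → 55 < 110
No further shutdowns.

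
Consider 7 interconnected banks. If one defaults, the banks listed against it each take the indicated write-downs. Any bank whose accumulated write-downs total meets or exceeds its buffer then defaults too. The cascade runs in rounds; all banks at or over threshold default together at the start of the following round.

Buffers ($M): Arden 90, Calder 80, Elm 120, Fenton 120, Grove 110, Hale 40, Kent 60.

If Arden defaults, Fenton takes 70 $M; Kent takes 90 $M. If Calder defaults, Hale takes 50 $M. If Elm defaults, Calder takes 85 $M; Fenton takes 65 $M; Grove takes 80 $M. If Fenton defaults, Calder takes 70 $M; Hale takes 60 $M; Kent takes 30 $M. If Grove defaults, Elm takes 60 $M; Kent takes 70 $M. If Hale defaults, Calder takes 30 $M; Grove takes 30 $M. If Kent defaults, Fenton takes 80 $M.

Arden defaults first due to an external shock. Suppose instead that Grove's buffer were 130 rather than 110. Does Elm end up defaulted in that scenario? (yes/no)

With Grove's buffer at 130:
Round 1 — Arden defaults (initial).
  Fenton: +70 → 70 < 120
  Kent: +90 → 90 ≥ 60
Round 2 — Kent defaults.
  Fenton: +80 → 150 ≥ 120
Round 3 — Fenton defaults.
  Calder: +70 → 70 < 80
  Hale: +60 → 60 ≥ 40
Round 4 — Hale defaults.
  Calder: +30 → 100 ≥ 80
  Grove: +30 → 30 < 130
Round 5 — Calder defaults.
No further defaults.

no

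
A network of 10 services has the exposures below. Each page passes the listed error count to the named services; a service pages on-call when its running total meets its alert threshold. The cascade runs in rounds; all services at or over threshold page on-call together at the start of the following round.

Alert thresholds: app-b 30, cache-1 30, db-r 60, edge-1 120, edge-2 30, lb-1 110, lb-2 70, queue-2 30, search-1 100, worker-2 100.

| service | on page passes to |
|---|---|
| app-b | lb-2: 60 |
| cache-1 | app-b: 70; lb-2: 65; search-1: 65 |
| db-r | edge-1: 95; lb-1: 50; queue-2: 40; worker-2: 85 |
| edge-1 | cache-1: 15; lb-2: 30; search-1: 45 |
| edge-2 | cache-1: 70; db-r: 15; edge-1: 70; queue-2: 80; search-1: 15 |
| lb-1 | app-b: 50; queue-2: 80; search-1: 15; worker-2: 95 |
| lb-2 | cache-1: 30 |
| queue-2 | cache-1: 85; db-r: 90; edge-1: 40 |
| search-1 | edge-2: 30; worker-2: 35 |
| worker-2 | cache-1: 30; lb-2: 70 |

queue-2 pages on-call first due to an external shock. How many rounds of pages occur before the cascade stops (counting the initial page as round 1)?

Round 1 — queue-2 pages on-call (initial).
  cache-1: +85 → 85 ≥ 30
  db-r: +90 → 90 ≥ 60
  edge-1: +40 → 40 < 120
Round 2 — cache-1, db-r page on-call.
  app-b: +70 → 70 ≥ 30
  edge-1: +95 → 135 ≥ 120
  lb-1: +50 → 50 < 110
  lb-2: +65 → 65 < 70
  search-1: +65 → 65 < 100
  worker-2: +85 → 85 < 100
Round 3 — app-b, edge-1 page on-call.
  lb-2: +60+30 → 155 ≥ 70
  search-1: +45 → 110 ≥ 100
Round 4 — lb-2, search-1 page on-call.
  edge-2: +30 → 30 ≥ 30
  worker-2: +35 → 120 ≥ 100
Round 5 — edge-2, worker-2 page on-call.
No further pages.

5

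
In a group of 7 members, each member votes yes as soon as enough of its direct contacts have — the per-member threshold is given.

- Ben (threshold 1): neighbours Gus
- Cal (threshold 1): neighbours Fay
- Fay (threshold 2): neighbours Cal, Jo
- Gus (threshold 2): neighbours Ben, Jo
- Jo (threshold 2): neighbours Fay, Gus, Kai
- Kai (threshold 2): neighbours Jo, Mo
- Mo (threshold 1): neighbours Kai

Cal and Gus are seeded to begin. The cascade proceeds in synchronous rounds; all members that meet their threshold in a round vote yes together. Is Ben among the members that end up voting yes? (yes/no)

Round 1 — Cal, Gus vote yes (initial).
Round 2 — checking thresholds:
  Ben: 1 of 1 neighbours ≥ 1, votes yes.
  Fay: 1 of 2 neighbours < 2, not yet.
  Jo: 1 of 3 neighbours < 2, not yet.
Round 3 — no new yes votes; cascade stops.

yes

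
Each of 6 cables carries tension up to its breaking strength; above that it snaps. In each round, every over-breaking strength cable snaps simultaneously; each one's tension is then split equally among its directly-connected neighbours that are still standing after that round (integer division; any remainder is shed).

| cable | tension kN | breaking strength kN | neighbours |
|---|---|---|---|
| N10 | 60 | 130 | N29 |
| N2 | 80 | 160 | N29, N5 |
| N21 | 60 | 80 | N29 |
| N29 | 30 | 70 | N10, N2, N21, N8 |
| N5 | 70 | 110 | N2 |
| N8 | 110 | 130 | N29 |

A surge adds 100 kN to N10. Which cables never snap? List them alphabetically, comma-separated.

N2, N5

Round 1 — N10 at 160 > 130. N10 snaps.
  N10 sheds 160 kN to N29: 160 each.
    N29: 30+160 = 190 > 70
Round 2 — N29 snaps.
  N29 sheds 190 kN to N2, N21, N8: 63 each (1 lost).
    N2: 80+63 = 143 ≤ 160
    N21: 60+63 = 123 > 80
    N8: 110+63 = 173 > 130
Round 3 — N21, N8 snap.
  N21 sheds 123 kN: no online neighbours, lost.
  N8 sheds 173 kN: no online neighbours, lost.
No further breaks.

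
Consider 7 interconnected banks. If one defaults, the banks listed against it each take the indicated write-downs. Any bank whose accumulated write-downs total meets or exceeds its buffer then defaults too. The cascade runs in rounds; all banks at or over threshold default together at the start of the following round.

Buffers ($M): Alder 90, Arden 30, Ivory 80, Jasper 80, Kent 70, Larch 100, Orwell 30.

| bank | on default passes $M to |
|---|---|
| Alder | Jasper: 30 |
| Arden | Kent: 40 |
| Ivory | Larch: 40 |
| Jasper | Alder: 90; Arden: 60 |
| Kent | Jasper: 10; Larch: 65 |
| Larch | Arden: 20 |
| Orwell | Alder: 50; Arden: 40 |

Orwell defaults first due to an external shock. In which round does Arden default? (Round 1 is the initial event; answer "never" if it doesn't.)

Round 1 — Orwell defaults (initial).
  Alder: +50 → 50 < 90
  Arden: +40 → 40 ≥ 30
Round 2 — Arden defaults.
  Kent: +40 → 40 < 70
No further defaults.

2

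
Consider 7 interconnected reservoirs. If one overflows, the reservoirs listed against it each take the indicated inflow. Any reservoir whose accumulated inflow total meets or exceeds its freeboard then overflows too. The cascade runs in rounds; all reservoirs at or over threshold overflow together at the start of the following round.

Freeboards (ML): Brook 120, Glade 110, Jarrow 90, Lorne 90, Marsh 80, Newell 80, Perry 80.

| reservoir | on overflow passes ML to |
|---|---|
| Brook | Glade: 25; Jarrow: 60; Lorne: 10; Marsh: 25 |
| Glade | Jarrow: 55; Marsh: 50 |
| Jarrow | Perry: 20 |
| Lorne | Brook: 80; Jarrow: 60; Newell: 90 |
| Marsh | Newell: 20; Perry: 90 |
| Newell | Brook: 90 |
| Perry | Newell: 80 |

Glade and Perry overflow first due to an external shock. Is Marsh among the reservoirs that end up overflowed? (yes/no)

no

Round 1 — Glade, Perry overflow (initial).
  Jarrow: +55 → 55 < 90
  Marsh: +50 → 50 < 80
  Newell: +80 → 80 ≥ 80
Round 2 — Newell overflows.
  Brook: +90 → 90 < 120
No further overflows.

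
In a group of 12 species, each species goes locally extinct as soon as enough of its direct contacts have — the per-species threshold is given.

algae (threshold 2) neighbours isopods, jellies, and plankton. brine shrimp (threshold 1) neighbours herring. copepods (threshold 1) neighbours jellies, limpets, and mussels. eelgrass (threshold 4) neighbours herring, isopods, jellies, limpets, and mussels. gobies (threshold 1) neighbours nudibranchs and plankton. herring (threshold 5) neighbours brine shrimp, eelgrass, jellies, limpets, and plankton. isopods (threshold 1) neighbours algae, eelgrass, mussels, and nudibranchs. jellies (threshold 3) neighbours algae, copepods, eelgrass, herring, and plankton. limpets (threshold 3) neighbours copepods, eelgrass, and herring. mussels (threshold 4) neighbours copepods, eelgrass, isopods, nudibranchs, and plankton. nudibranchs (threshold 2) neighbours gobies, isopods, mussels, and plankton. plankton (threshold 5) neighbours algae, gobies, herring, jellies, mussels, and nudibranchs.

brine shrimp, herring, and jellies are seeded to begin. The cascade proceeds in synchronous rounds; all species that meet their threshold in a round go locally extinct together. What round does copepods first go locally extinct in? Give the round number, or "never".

Round 1 — brine shrimp, herring, jellies go locally extinct (initial).
Round 2 — checking thresholds:
  algae: 1 of 3 neighbours < 2, not yet.
  copepods: 1 of 3 neighbours ≥ 1, goes locally extinct.
  eelgrass: 2 of 5 neighbours < 4, not yet.
  limpets: 1 of 3 neighbours < 3, not yet.
  plankton: 2 of 6 neighbours < 5, not yet.
Round 3 — no new extinctions; cascade stops.

2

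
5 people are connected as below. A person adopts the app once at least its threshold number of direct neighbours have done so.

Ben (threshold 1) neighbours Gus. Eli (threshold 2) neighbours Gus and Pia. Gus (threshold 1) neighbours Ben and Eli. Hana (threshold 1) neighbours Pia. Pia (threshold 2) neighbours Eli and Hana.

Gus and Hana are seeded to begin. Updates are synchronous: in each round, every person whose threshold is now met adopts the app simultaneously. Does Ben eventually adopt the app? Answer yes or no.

yes

Round 1 — Gus, Hana adopt the app (initial).
Round 2 — checking thresholds:
  Ben: 1 of 1 neighbours ≥ 1, adopts the app.
  Eli: 1 of 2 neighbours < 2, holds.
  Pia: 1 of 2 neighbours < 2, holds.
Round 3 — no new adoptions; cascade stops.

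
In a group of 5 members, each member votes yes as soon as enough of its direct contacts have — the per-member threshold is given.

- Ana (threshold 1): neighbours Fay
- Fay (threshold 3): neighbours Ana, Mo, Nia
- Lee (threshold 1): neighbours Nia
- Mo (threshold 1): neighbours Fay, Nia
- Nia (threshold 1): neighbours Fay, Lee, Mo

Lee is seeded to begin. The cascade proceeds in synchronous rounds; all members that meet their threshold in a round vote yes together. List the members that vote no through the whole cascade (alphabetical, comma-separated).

Ana, Fay

Round 1 — Lee votes yes (initial).
Round 2 — checking thresholds:
  Nia: 1 of 3 neighbours ≥ 1, votes yes.
Round 3 — checking thresholds:
  Fay: 1 of 3 neighbours < 3, not yet.
  Mo: 1 of 2 neighbours ≥ 1, votes yes.
Round 4 — no new yes votes; cascade stops.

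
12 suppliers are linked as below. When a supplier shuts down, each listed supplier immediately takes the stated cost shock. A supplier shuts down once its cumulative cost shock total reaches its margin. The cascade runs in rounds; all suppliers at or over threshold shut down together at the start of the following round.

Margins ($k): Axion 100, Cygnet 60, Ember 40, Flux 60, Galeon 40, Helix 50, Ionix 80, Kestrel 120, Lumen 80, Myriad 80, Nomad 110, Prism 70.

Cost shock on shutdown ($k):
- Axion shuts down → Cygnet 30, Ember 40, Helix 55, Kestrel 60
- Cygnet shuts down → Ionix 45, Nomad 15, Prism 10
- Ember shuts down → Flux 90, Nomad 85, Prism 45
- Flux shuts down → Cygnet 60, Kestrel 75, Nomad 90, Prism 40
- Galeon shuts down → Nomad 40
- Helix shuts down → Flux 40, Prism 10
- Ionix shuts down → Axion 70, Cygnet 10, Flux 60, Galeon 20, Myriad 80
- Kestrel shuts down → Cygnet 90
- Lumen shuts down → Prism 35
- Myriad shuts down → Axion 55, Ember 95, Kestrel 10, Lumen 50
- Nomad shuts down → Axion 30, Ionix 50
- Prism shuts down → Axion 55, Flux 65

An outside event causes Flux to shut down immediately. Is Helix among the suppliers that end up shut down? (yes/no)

Round 1 — Flux shuts down (initial).
  Cygnet: +60 → 60 ≥ 60
  Kestrel: +75 → 75 < 120
  Nomad: +90 → 90 < 110
  Prism: +40 → 40 < 70
Round 2 — Cygnet shuts down.
  Ionix: +45 → 45 < 80
  Nomad: +15 → 105 < 110
  Prism: +10 → 50 < 70
No further shutdowns.

no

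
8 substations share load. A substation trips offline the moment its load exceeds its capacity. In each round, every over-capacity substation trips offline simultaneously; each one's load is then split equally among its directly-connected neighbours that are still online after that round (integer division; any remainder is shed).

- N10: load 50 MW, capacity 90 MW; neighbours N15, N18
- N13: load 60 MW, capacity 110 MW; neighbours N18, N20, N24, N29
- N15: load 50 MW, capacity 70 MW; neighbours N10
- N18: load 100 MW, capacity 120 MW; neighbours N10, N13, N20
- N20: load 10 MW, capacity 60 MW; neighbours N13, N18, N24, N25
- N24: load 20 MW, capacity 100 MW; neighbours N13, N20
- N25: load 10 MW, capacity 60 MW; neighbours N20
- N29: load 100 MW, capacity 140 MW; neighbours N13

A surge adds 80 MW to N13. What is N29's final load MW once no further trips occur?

135

Round 1 — N13 at 140 > 110. N13 trips offline.
  N13 sheds 140 MW to N18, N20, N24, N29: 35 each.
    N18: 100+35 = 135 > 120
    N20: 10+35 = 45 ≤ 60
    N24: 20+35 = 55 ≤ 100
    N29: 100+35 = 135 ≤ 140
Round 2 — N18 trips offline.
  N18 sheds 135 MW to N10, N20: 67 each (1 lost).
    N10: 50+67 = 117 > 90
    N20: 45+67 = 112 > 60
Round 3 — N10, N20 trip offline.
  N10 sheds 117 MW to N15: 117 each.
    N15: 50+117 = 167 > 70
  N20 sheds 112 MW to N24, N25: 56 each.
    N24: 55+56 = 111 > 100
    N25: 10+56 = 66 > 60
Round 4 — N15, N24, N25 trip offline.
  N15 sheds 167 MW: no online neighbours, lost.
  N24 sheds 111 MW: no online neighbours, lost.
  N25 sheds 66 MW: no online neighbours, lost.
No further trips.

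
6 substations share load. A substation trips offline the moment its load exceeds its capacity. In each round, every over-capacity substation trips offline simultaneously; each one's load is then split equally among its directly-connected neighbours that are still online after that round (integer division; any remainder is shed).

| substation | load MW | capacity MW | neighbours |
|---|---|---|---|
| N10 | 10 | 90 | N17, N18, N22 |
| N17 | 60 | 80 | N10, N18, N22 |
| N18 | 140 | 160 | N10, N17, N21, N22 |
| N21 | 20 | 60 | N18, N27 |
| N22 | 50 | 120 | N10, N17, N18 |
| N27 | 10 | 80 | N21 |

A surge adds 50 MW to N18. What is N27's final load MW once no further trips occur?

77

Round 1 — N18 at 190 > 160. N18 trips offline.
  N18 sheds 190 MW to N10, N17, N21, N22: 47 each (2 lost).
    N10: 10+47 = 57 ≤ 90
    N17: 60+47 = 107 > 80
    N21: 20+47 = 67 > 60
    N22: 50+47 = 97 ≤ 120
Round 2 — N17, N21 trip offline.
  N17 sheds 107 MW to N10, N22: 53 each (1 lost).
    N10: 57+53 = 110 > 90
    N22: 97+53 = 150 > 120
  N21 sheds 67 MW to N27: 67 each.
    N27: 10+67 = 77 ≤ 80
Round 3 — N10, N22 trip offline.
  N10 sheds 110 MW: no online neighbours, lost.
  N22 sheds 150 MW: no online neighbours, lost.
No further trips.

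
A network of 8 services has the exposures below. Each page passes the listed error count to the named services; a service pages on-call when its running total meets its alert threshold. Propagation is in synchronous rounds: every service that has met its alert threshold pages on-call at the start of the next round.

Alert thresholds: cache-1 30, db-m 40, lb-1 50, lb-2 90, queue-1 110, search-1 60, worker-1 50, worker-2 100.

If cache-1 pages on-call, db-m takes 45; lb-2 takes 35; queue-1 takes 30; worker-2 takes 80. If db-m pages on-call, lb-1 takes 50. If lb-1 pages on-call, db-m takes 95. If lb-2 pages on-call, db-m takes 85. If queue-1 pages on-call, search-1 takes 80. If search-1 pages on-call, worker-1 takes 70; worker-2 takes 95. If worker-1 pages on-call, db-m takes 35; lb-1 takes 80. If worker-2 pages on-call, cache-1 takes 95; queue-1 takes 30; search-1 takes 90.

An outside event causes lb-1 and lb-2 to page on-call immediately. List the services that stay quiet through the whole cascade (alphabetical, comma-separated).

cache-1, queue-1, search-1, worker-1, worker-2

Round 1 — lb-1, lb-2 page on-call (initial).
  db-m: +95+85 → 180 ≥ 40
Round 2 — db-m pages on-call.
No further pages.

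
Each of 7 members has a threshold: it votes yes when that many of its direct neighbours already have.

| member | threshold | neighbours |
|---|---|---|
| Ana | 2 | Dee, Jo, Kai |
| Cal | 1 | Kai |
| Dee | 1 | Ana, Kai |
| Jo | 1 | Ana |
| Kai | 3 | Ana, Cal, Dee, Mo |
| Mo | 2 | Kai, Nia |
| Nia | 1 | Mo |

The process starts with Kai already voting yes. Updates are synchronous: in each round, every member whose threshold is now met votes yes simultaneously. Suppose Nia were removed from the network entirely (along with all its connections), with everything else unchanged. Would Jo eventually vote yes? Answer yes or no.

With Nia removed:
Round 1 — Kai votes yes (initial).
Round 2 — checking thresholds:
  Ana: 1 of 3 neighbours < 2, not yet.
  Cal: 1 of 1 neighbours ≥ 1, votes yes.
  Dee: 1 of 2 neighbours ≥ 1, votes yes.
  Mo: 1 of 1 neighbours < 2, not yet.
Round 3 — checking thresholds:
  Ana: 2 of 3 neighbours ≥ 2, votes yes.
  Mo: 1 of 1 neighbours < 2, not yet.
Round 4 — checking thresholds:
  Jo: 1 of 1 neighbours ≥ 1, votes yes.
  Mo: 1 of 1 neighbours < 2, not yet.
Round 5 — no new yes votes; cascade stops.

yes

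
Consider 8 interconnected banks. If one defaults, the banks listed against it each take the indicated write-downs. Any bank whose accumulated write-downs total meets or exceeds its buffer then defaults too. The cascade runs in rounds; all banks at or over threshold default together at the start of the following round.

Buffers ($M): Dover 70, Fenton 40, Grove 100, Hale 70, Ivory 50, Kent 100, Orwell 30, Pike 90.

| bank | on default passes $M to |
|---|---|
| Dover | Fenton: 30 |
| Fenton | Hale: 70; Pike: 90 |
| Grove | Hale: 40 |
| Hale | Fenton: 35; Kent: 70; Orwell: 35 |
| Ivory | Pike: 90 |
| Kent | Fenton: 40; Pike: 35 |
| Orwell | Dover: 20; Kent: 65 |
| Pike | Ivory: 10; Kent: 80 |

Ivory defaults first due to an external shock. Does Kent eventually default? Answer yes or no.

no

Round 1 — Ivory defaults (initial).
  Pike: +90 → 90 ≥ 90
Round 2 — Pike defaults.
  Kent: +80 → 80 < 100
No further defaults.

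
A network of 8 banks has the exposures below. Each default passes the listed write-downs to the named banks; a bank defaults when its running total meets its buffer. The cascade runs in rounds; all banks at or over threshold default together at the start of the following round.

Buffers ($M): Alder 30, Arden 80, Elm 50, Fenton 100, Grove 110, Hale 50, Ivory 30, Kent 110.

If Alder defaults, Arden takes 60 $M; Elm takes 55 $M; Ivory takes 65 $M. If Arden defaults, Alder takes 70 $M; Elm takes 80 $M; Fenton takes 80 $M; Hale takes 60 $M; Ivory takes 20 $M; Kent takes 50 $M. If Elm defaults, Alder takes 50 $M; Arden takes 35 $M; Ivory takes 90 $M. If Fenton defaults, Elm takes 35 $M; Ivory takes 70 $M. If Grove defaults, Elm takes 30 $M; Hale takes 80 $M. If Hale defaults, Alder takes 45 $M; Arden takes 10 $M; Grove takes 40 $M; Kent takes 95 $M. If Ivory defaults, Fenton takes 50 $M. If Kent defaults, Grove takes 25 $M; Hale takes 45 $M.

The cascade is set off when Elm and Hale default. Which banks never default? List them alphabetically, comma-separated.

Grove

Round 1 — Elm, Hale default (initial).
  Alder: +50+45 → 95 ≥ 30
  Arden: +35+10 → 45 < 80
  Grove: +40 → 40 < 110
  Ivory: +90 → 90 ≥ 30
  Kent: +95 → 95 < 110
Round 2 — Alder, Ivory default.
  Arden: +60 → 105 ≥ 80
  Fenton: +50 → 50 < 100
Round 3 — Arden defaults.
  Fenton: +80 → 130 ≥ 100
  Kent: +50 → 145 ≥ 110
Round 4 — Fenton, Kent default.
  Grove: +25 → 65 < 110
No further defaults.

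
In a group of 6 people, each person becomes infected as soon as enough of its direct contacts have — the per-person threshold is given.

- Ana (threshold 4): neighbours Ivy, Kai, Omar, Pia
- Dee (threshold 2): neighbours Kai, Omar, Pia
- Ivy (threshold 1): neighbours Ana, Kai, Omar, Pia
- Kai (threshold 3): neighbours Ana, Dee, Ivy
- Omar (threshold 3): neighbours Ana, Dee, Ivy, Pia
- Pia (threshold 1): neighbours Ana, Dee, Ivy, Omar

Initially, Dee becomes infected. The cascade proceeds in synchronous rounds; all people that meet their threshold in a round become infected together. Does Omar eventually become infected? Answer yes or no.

yes

Round 1 — Dee becomes infected (initial).
Round 2 — checking thresholds:
  Kai: 1 of 3 neighbours < 3, below threshold.
  Omar: 1 of 4 neighbours < 3, below threshold.
  Pia: 1 of 4 neighbours ≥ 1, becomes infected.
Round 3 — checking thresholds:
  Ana: 1 of 4 neighbours < 4, below threshold.
  Ivy: 1 of 4 neighbours ≥ 1, becomes infected.
  Kai: 1 of 3 neighbours < 3, below threshold.
  Omar: 2 of 4 neighbours < 3, below threshold.
Round 4 — checking thresholds:
  Ana: 2 of 4 neighbours < 4, below threshold.
  Kai: 2 of 3 neighbours < 3, below threshold.
  Omar: 3 of 4 neighbours ≥ 3, becomes infected.
Round 5 — no new infections; cascade stops.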